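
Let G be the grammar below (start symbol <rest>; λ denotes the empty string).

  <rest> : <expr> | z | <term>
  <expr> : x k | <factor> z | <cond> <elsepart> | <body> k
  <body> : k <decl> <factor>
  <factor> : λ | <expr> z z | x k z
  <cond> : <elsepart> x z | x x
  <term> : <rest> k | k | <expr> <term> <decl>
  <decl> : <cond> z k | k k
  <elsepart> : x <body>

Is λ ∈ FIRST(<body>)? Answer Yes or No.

Nullable nonterminals: <factor>.
No production of <body> has an RHS whose symbols are all nullable, so <body> is not nullable.

No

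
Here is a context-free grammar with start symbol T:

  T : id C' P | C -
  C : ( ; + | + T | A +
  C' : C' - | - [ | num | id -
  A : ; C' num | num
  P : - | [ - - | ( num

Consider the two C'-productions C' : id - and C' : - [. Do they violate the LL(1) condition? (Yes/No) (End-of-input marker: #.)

No

FIRST(id -) = { id } and FIRST(- [) = { - }.
The FIRST sets are disjoint and neither alternative is nullable — no conflict.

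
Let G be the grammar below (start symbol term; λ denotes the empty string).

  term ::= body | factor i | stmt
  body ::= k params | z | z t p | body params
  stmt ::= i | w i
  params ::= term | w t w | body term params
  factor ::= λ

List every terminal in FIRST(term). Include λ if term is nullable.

From term ::= body: add FIRST(body) = { k, z }.
From term ::= factor i: factor nullable, take FIRST(factor) ∪ {i} = { i }.
From term ::= stmt: add FIRST(stmt) = { i, w }.
Union: FIRST(term) = { i, k, w, z }.

{ i, k, w, z }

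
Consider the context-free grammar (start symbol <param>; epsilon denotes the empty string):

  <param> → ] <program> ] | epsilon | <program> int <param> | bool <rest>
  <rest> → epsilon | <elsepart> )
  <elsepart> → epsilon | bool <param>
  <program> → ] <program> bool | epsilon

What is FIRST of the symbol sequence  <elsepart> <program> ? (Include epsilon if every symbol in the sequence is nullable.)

Add FIRST(<elsepart>)\{epsilon} = { bool }; <elsepart> is nullable, continue.
Add FIRST(<program>)\{epsilon} = { ] }; <program> is nullable, continue.
Every symbol is nullable, so include epsilon.

{ ], bool, epsilon }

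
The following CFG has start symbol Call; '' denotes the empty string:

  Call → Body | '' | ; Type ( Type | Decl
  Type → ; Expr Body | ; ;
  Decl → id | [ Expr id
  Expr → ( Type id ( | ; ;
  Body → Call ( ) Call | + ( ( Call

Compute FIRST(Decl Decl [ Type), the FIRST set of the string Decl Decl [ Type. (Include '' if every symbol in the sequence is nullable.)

{ [, id }

Add FIRST(Decl) = { [, id }; Decl is not nullable, stop.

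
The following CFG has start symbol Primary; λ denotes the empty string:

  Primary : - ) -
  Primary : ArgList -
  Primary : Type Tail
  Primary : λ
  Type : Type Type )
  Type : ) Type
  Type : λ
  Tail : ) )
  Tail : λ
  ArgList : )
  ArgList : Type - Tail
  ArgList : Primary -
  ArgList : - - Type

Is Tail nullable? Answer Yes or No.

Yes

Tail has an λ-production, so Tail ⇒ λ.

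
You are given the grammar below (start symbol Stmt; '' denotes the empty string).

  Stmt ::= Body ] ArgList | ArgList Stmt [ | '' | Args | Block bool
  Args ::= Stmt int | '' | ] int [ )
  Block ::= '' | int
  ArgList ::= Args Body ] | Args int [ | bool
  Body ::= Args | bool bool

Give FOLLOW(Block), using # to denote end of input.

{ bool }

In Stmt ::= Block bool: add FIRST(bool) = { bool }.
Union: FOLLOW(Block) = { bool }.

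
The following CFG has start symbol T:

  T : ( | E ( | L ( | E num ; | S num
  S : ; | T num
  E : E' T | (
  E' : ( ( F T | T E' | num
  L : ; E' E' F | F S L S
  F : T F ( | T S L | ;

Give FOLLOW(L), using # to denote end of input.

{ (, ;, num }

In T : L (: add FIRST(() = { ( }.
In L : F S L S: add FIRST(S) = { (, ;, num }.
In F : T S L: L is at the end, add FOLLOW(F) = { (, ;, num }.
Union: FOLLOW(L) = { (, ;, num }.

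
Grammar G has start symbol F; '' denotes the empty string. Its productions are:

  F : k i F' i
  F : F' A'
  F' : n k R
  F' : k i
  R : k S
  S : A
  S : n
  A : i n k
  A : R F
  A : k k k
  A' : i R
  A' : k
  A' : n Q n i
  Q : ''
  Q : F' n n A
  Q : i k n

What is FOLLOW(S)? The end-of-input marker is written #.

{ #, i, k, n }

In R : k S: S is at the end, add FOLLOW(R) = { #, i, k, n }.
Union: FOLLOW(S) = { #, i, k, n }.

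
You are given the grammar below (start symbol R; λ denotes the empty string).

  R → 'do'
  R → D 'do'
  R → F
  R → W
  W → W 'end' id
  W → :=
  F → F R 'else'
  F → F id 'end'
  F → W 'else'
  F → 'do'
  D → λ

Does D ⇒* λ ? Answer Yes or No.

D has an λ-production, so D ⇒ λ.

Yes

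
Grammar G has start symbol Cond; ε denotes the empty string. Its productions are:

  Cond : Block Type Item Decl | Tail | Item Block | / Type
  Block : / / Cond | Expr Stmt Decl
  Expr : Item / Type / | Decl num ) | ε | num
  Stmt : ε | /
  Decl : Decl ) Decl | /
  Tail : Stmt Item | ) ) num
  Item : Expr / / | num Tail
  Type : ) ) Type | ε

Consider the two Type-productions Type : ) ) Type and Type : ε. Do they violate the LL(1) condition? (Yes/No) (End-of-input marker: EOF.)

FIRST() ) Type) = { ) } and FIRST(ε) = { ε }.
The second alternative is nullable and FOLLOW(Type) = { EOF, ), /, num } shares ) with FIRST of the first — conflict.

Yes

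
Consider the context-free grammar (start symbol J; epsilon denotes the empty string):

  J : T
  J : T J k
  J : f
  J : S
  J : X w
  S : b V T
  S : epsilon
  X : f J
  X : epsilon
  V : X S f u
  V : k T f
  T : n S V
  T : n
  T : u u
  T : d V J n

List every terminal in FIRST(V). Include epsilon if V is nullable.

{ b, f, k }

From V : X S f u: X, S nullable, take FIRST(X) ∪ FIRST(S) ∪ {f} = { b, f }.
V : k T f contributes {k}.
Union: FIRST(V) = { b, f, k }.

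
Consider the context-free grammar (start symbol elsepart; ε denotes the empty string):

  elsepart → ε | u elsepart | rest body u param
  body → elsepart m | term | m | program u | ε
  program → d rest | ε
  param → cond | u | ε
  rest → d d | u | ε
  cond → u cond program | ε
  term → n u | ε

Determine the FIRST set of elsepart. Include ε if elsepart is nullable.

elsepart → ε contributes ε.
elsepart → u elsepart contributes {u}.
From elsepart → rest body u param: rest, body nullable, take FIRST(rest) ∪ FIRST(body) ∪ {u} = { d, m, n, u }.
Union: FIRST(elsepart) = { d, m, n, u, ε }.

{ d, m, n, u, ε }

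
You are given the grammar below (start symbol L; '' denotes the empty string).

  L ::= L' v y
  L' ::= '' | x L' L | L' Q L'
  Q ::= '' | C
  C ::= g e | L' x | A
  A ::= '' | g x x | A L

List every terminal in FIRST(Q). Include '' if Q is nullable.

{ g, v, x, '' }

Q ::= '' contributes ''.
From Q ::= C: add FIRST(C) = { g, v, x, '' } (including '' since C is nullable).
Union: FIRST(Q) = { g, v, x, '' }.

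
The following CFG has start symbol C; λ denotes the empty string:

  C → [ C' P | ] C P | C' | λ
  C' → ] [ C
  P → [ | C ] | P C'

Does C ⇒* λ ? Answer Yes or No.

C has an λ-production, so C ⇒ λ.

Yes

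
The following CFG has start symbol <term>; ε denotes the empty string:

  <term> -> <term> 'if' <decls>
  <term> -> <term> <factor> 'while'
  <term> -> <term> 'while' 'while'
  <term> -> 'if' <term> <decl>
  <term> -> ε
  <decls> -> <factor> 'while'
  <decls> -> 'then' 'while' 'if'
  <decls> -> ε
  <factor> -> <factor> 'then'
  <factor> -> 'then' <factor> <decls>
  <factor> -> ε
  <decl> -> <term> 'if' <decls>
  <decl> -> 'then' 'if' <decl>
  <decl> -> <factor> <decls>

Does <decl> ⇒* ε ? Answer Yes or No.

Yes

<decl> -> <factor> <decls> and each of <factor>, <decls> is nullable, so <decl> ⇒* ε.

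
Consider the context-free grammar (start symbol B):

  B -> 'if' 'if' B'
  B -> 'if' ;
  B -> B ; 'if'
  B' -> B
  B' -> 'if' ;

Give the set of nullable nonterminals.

{ } (none)

No nonterminal has an empty production or an RHS whose symbols are all nullable.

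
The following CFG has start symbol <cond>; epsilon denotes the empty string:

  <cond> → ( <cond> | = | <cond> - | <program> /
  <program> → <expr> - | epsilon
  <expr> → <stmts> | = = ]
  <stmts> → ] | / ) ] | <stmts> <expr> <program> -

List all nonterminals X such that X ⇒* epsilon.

Directly nullable (have an epsilon-production): <program>.
No other nonterminal has a production whose RHS symbols are all nullable.

{ <program> }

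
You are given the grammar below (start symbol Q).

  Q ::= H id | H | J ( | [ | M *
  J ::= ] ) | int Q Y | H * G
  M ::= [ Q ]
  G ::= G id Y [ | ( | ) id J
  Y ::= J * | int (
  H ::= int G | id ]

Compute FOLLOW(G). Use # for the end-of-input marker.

{ #, (, *, ], id, int }

In J ::= H * G: G is at the end, add FOLLOW(J) = { #, (, *, ], id, int }.
In G ::= G id Y [: add FIRST(id Y [) = { id }.
In H ::= int G: G is at the end, add FOLLOW(H) = { #, *, ], id, int }.
Union: FOLLOW(G) = { #, (, *, ], id, int }.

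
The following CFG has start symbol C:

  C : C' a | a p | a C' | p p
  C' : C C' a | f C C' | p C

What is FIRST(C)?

{ a, f, p }

From C : C' a: add FIRST(C') = { a, f, p }.
C : a p contributes {a}.
C : a C' contributes {a}.
C : p p contributes {p}.
Union: FIRST(C) = { a, f, p }.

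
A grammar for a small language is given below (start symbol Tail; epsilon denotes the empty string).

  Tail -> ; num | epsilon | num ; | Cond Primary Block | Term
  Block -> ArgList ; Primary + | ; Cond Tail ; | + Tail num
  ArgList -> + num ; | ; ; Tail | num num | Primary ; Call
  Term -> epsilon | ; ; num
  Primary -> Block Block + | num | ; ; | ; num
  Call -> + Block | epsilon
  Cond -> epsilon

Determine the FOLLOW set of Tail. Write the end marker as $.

Tail is the start symbol, so $ ∈ FOLLOW(Tail).
In Block -> ; Cond Tail ;: add FIRST(;) = { ; }.
In Block -> + Tail num: add FIRST(num) = { num }.
In ArgList -> ; ; Tail: Tail is at the end, add FOLLOW(ArgList) = { ; }.
Union: FOLLOW(Tail) = { $, ;, num }.

{ $, ;, num }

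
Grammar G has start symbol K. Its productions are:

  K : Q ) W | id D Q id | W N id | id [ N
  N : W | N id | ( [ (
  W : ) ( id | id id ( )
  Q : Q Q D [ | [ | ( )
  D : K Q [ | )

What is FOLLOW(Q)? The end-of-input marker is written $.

In K : Q ) W: add FIRST() W) = { ) }.
In K : id D Q id: add FIRST(id) = { id }.
In Q : Q Q D [: add FIRST(Q D [) = { (, [ }.
In Q : Q Q D [: add FIRST(D [) = { (, ), [, id }.
In D : K Q [: add FIRST([) = { [ }.
Union: FOLLOW(Q) = { (, ), [, id }.

{ (, ), [, id }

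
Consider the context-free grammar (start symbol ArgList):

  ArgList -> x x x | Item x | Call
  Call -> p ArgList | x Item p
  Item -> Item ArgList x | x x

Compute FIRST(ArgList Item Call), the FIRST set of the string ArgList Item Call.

Add FIRST(ArgList) = { p, x }; ArgList is not nullable, stop.

{ p, x }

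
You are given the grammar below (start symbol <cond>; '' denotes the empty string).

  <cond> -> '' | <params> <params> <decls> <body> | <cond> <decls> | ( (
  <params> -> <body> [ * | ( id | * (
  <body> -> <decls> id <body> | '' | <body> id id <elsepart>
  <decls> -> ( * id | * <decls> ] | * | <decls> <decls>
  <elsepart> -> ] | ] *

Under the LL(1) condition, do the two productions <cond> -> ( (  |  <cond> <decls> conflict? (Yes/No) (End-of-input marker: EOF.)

FIRST(( () = { ( } and FIRST(<cond> <decls>) = { (, *, [, id }.
Both contain (, so the two alternatives are not disjoint — LL(1) conflict.

Yes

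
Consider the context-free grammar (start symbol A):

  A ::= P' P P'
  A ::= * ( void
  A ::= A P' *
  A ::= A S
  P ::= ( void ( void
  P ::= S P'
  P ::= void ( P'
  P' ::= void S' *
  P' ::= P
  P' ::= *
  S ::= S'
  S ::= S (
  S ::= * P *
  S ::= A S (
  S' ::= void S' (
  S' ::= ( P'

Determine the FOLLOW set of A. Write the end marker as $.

{ $, (, *, void }

A is the start symbol, so $ ∈ FOLLOW(A).
In A ::= A P' *: add FIRST(P' *) = { (, *, void }.
In A ::= A S: add FIRST(S) = { (, *, void }.
In S ::= A S (: add FIRST(S () = { (, *, void }.
Union: FOLLOW(A) = { $, (, *, void }.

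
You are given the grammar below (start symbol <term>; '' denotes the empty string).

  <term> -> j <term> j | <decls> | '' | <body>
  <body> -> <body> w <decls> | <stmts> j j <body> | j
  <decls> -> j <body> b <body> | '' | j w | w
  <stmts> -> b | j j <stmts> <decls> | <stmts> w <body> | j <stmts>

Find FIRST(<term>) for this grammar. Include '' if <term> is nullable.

<term> -> j <term> j contributes {j}.
From <term> -> <decls>: add FIRST(<decls>) = { j, w, '' } (including '' since <decls> is nullable).
<term> -> '' contributes ''.
From <term> -> <body>: add FIRST(<body>) = { b, j }.
Union: FIRST(<term>) = { b, j, w, '' }.

{ b, j, w, '' }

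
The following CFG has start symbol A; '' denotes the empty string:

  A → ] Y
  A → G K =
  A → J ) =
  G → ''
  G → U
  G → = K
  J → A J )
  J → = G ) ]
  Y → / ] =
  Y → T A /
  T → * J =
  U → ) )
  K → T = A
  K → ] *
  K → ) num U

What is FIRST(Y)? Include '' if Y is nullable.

Y → / ] = contributes {/}.
From Y → T A /: add FIRST(T) = { * }.
Union: FIRST(Y) = { *, / }.

{ *, / }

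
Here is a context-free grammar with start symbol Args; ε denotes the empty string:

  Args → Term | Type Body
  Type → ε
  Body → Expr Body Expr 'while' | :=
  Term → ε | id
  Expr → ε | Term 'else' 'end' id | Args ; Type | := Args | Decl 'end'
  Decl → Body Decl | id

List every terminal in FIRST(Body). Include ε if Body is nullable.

From Body → Expr Body Expr 'while': Expr nullable, take FIRST(Expr) ∪ FIRST(Body) = { 'else', :=, ;, id }.
Body → := contributes {:=}.
Union: FIRST(Body) = { 'else', :=, ;, id }.

{ 'else', :=, ;, id }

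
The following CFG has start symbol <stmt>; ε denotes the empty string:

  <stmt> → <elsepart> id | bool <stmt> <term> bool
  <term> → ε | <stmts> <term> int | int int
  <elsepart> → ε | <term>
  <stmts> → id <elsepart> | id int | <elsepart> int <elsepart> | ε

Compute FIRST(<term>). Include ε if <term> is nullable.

<term> → ε contributes ε.
From <term> → <stmts> <term> int: <stmts>, <term> nullable, take FIRST(<stmts>) ∪ FIRST(<term>) ∪ {int} = { id, int }.
<term> → int int contributes {int}.
Union: FIRST(<term>) = { id, int, ε }.

{ id, int, ε }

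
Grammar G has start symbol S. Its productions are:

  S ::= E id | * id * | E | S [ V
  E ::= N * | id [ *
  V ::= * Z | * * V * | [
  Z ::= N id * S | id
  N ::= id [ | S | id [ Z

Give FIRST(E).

{ *, id }

From E ::= N *: add FIRST(N) = { *, id }.
E ::= id [ * contributes {id}.
Union: FIRST(E) = { *, id }.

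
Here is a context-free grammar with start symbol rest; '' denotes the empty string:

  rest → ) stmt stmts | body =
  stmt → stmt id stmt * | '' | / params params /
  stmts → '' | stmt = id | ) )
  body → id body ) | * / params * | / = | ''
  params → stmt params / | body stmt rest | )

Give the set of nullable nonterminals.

Directly nullable (have an ''-production): stmt, stmts, body.
No other nonterminal has a production whose RHS symbols are all nullable.

{ body, stmt, stmts }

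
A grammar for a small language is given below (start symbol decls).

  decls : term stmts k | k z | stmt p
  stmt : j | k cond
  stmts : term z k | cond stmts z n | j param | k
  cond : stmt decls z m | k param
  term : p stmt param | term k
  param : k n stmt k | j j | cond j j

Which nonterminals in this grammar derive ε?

{ } (none)

No nonterminal has an empty production or an RHS whose symbols are all nullable.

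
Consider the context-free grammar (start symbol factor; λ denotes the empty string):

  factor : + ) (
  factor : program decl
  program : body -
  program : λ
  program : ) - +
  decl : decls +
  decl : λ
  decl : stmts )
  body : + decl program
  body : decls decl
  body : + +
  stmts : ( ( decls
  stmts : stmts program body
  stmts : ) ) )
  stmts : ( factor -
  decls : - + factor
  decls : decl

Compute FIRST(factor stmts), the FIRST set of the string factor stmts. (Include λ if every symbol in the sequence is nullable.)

Add FIRST(factor)\{λ} = { (, ), +, - }; factor is nullable, continue.
Add FIRST(stmts) = { (, ) }; stmts is not nullable, stop.

{ (, ), +, - }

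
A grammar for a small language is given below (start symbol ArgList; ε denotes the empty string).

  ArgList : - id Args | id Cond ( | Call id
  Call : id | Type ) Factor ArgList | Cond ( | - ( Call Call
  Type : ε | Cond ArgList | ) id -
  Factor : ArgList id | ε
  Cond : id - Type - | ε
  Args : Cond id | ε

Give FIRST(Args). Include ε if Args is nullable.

{ id, ε }

From Args : Cond id: Cond nullable, take FIRST(Cond) ∪ {id} = { id }.
Args : ε contributes ε.
Union: FIRST(Args) = { id, ε }.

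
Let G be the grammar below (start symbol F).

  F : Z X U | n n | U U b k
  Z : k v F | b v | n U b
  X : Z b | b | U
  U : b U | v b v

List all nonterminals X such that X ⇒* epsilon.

No nonterminal has an empty production or an RHS whose symbols are all nullable.

{ } (none)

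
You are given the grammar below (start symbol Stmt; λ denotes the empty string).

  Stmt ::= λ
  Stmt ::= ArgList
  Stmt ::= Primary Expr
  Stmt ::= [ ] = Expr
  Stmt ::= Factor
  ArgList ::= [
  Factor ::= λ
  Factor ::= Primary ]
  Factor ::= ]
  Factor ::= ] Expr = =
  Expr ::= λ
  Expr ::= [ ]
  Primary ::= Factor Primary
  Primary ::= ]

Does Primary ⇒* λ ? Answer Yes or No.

No

Nullable nonterminals: Expr, Factor, Stmt.
No production of Primary has an RHS whose symbols are all nullable, so Primary is not nullable.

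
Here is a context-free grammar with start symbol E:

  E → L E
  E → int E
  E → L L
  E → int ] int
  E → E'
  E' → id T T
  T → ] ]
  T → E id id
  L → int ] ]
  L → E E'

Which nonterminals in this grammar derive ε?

No nonterminal has an empty production or an RHS whose symbols are all nullable.

{ } (none)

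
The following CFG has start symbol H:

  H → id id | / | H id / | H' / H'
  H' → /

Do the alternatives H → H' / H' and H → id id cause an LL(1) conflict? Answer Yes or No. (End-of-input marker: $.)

FIRST(H' / H') = { / } and FIRST(id id) = { id }.
The FIRST sets are disjoint and neither alternative is nullable — no conflict.

No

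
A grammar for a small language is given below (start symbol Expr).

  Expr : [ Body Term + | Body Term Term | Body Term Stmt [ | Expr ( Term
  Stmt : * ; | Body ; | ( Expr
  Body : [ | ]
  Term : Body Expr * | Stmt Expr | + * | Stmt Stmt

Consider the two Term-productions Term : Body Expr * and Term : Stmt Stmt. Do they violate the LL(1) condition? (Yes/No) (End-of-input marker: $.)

Yes

FIRST(Body Expr *) = { [, ] } and FIRST(Stmt Stmt) = { (, *, [, ] }.
Both contain [, so the two alternatives are not disjoint — LL(1) conflict.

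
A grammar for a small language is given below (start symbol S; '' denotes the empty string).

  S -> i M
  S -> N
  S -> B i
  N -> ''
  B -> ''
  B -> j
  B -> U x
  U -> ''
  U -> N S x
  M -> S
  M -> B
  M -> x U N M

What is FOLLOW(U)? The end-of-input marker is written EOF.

In B -> U x: add FIRST(x) = { x }.
In M -> x U N M: add FIRST(N M)\{''} = { i, j, x }.
  Since N M is nullable, also add FOLLOW(M) = { EOF, x }.
Union: FOLLOW(U) = { EOF, i, j, x }.

{ EOF, i, j, x }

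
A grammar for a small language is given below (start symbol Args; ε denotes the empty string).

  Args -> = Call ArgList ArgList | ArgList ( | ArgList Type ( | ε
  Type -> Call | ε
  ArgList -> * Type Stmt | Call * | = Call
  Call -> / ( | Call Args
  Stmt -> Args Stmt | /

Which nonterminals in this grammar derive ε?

Directly nullable (have an ε-production): Args, Type.
No other nonterminal has a production whose RHS symbols are all nullable.

{ Args, Type }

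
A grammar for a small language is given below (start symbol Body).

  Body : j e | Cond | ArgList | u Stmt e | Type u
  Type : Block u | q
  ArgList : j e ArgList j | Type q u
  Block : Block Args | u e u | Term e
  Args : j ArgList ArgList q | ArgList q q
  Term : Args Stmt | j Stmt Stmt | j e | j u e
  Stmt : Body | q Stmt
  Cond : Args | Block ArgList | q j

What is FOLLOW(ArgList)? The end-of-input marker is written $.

{ $, e, j, q, u }

In Body : ArgList: ArgList is at the end, add FOLLOW(Body) = { $, e, j, q, u }.
In ArgList : j e ArgList j: add FIRST(j) = { j }.
In Args : j ArgList ArgList q: add FIRST(ArgList q) = { j, q, u }.
In Args : j ArgList ArgList q: add FIRST(q) = { q }.
In Args : ArgList q q: add FIRST(q q) = { q }.
In Cond : Block ArgList: ArgList is at the end, add FOLLOW(Cond) = { $, e, j, q, u }.
Union: FOLLOW(ArgList) = { $, e, j, q, u }.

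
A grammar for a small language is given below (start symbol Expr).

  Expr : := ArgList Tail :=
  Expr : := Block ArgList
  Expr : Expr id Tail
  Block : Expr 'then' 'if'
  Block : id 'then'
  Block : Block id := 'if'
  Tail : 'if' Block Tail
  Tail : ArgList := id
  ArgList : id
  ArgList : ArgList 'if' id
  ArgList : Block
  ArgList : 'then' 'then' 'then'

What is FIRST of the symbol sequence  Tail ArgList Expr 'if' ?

{ 'if', 'then', :=, id }

Add FIRST(Tail) = { 'if', 'then', :=, id }; Tail is not nullable, stop.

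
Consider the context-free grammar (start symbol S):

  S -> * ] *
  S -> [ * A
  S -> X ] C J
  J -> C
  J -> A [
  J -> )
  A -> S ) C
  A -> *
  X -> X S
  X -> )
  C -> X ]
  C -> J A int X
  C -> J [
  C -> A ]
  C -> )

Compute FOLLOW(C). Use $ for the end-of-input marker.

{ $, ), *, [, ], int }

In S -> X ] C J: add FIRST(J) = { ), *, [ }.
In J -> C: C is at the end, add FOLLOW(J) = { $, ), *, [, ], int }.
In A -> S ) C: C is at the end, add FOLLOW(A) = { $, ), *, [, ], int }.
Union: FOLLOW(C) = { $, ), *, [, ], int }.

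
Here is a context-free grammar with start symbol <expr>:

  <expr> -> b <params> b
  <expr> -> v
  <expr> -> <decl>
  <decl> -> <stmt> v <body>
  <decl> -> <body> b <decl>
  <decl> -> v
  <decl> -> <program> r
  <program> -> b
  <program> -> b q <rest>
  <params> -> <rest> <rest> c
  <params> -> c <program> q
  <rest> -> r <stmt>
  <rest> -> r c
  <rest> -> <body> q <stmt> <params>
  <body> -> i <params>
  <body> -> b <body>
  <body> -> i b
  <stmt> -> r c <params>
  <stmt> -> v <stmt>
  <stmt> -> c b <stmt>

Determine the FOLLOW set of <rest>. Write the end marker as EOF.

{ b, c, i, q, r }

In <program> -> b q <rest>: <rest> is at the end, add FOLLOW(<program>) = { q, r }.
In <params> -> <rest> <rest> c: add FIRST(<rest> c) = { b, i, r }.
In <params> -> <rest> <rest> c: add FIRST(c) = { c }.
Union: FOLLOW(<rest>) = { b, c, i, q, r }.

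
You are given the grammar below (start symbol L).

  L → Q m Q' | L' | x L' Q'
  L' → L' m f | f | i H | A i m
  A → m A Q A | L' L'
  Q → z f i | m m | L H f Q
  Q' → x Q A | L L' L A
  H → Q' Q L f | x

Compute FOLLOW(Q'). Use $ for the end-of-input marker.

In L → Q m Q': Q' is at the end, add FOLLOW(L) = { $, f, i, m, x, z }.
In L → x L' Q': Q' is at the end, add FOLLOW(L) = { $, f, i, m, x, z }.
In H → Q' Q L f: add FIRST(Q L f) = { f, i, m, x, z }.
Union: FOLLOW(Q') = { $, f, i, m, x, z }.

{ $, f, i, m, x, z }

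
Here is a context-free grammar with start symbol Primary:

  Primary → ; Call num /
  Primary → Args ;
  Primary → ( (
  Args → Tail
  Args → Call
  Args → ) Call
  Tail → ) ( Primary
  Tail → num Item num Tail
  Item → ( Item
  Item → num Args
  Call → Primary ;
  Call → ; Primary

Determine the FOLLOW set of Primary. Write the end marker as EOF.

{ EOF, ;, num }

Primary is the start symbol, so EOF ∈ FOLLOW(Primary).
In Tail → ) ( Primary: Primary is at the end, add FOLLOW(Tail) = { ;, num }.
In Call → Primary ;: add FIRST(;) = { ; }.
In Call → ; Primary: Primary is at the end, add FOLLOW(Call) = { ;, num }.
Union: FOLLOW(Primary) = { EOF, ;, num }.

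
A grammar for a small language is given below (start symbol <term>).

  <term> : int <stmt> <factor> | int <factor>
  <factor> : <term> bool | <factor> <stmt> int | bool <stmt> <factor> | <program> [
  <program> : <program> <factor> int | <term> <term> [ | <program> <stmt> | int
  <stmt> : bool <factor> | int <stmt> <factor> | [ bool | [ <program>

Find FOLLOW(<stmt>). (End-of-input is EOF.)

{ [, bool, int }

In <term> : int <stmt> <factor>: add FIRST(<factor>) = { bool, int }.
In <factor> : <factor> <stmt> int: add FIRST(int) = { int }.
In <factor> : bool <stmt> <factor>: add FIRST(<factor>) = { bool, int }.
In <program> : <program> <stmt>: <stmt> is at the end, add FOLLOW(<program>) = { [, bool, int }.
In <stmt> : int <stmt> <factor>: add FIRST(<factor>) = { bool, int }.
Union: FOLLOW(<stmt>) = { [, bool, int }.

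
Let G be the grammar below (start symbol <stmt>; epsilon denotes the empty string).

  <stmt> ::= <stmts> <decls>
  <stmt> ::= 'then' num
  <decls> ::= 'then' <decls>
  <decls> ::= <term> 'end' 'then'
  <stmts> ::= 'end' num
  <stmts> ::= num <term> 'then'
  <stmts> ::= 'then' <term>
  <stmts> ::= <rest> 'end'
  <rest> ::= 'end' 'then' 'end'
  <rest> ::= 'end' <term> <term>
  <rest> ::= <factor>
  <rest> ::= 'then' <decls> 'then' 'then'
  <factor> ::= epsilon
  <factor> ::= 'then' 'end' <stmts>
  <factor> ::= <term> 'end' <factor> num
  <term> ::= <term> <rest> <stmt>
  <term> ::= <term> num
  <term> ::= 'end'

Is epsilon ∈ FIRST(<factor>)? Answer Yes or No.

<factor> has an epsilon-production, so <factor> ⇒ epsilon.

Yes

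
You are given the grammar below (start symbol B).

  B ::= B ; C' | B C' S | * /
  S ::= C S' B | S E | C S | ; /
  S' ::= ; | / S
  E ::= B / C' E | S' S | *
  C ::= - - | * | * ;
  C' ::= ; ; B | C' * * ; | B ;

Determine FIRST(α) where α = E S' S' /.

Add FIRST(E) = { *, /, ; }; E is not nullable, stop.

{ *, /, ; }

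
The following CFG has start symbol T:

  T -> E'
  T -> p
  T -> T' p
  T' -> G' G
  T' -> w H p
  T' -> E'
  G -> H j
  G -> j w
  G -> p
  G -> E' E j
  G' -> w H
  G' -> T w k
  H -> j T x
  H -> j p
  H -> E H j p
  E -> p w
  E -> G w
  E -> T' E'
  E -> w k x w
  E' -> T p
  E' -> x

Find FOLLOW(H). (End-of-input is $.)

In T' -> w H p: add FIRST(p) = { p }.
In G -> H j: add FIRST(j) = { j }.
In G' -> w H: H is at the end, add FOLLOW(G') = { j, p, w, x }.
In H -> E H j p: add FIRST(j p) = { j }.
Union: FOLLOW(H) = { j, p, w, x }.

{ j, p, w, x }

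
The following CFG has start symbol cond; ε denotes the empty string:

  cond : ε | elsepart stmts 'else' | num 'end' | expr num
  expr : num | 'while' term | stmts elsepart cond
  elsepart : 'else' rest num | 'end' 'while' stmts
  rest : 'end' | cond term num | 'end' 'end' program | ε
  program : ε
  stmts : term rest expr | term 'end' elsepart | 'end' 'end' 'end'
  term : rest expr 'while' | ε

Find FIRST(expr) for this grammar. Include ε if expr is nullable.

{ 'else', 'end', 'while', num }

expr : num contributes {num}.
expr : 'while' term contributes {'while'}.
From expr : stmts elsepart cond: add FIRST(stmts) = { 'else', 'end', 'while', num }.
Union: FIRST(expr) = { 'else', 'end', 'while', num }.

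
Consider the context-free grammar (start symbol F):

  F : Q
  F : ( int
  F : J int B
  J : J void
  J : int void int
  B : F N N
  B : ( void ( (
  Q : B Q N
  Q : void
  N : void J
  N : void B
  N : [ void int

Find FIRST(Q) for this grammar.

From Q : B Q N: add FIRST(B) = { (, int, void }.
Q : void contributes {void}.
Union: FIRST(Q) = { (, int, void }.

{ (, int, void }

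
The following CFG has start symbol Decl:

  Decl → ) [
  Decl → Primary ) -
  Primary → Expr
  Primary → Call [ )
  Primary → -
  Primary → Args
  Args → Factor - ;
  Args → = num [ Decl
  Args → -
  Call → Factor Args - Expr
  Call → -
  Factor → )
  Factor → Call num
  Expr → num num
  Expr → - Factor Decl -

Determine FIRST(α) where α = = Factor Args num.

= is a terminal; add {=} and stop.

{ = }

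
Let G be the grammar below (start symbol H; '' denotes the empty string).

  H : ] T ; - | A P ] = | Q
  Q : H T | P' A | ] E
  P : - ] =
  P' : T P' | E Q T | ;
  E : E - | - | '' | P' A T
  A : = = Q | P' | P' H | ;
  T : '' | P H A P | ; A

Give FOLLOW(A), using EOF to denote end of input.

{ EOF, -, ;, =, ] }

In H : A P ] =: add FIRST(P ] =) = { - }.
In Q : P' A: A is at the end, add FOLLOW(Q) = { EOF, -, ;, =, ] }.
In E : P' A T: add FIRST(T)\{''} = { -, ; }.
  Since T is nullable, also add FOLLOW(E) = { EOF, -, ;, =, ] }.
In T : P H A P: add FIRST(P) = { - }.
In T : ; A: A is at the end, add FOLLOW(T) = { EOF, -, ;, =, ] }.
Union: FOLLOW(A) = { EOF, -, ;, =, ] }.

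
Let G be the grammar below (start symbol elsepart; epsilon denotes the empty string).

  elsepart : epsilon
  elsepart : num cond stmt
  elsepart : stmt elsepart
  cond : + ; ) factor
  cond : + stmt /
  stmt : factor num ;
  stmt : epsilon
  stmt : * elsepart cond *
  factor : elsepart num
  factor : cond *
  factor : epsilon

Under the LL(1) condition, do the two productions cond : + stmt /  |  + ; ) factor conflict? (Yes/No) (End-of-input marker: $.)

FIRST(+ stmt /) = { + } and FIRST(+ ; ) factor) = { + }.
Both contain +, so the two alternatives are not disjoint — LL(1) conflict.

Yes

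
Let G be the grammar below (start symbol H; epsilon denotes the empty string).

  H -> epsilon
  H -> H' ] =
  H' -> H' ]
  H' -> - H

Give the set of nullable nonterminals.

{ H }

Directly nullable (have an epsilon-production): H.
No other nonterminal has a production whose RHS symbols are all nullable.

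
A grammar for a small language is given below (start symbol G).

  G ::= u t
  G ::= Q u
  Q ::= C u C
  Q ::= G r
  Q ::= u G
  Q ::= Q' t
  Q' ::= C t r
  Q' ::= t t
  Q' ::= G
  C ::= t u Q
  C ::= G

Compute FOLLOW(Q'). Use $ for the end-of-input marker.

{ t }

In Q ::= Q' t: add FIRST(t) = { t }.
Union: FOLLOW(Q') = { t }.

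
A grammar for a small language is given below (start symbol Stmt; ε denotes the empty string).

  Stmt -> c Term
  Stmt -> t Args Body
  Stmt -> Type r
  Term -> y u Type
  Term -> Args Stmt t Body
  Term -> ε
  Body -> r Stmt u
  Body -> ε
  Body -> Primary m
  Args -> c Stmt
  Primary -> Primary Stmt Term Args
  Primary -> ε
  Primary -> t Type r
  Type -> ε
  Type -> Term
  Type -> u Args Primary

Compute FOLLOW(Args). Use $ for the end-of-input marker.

{ $, c, m, r, t, u, y }

In Stmt -> t Args Body: add FIRST(Body)\{ε} = { c, m, r, t, u, y }.
  Since Body is nullable, also add FOLLOW(Stmt) = { $, c, m, r, t, u, y }.
In Term -> Args Stmt t Body: add FIRST(Stmt t Body) = { c, r, t, u, y }.
In Primary -> Primary Stmt Term Args: Args is at the end, add FOLLOW(Primary) = { $, c, m, r, t, u, y }.
In Type -> u Args Primary: add FIRST(Primary)\{ε} = { c, r, t, u, y }.
  Since Primary is nullable, also add FOLLOW(Type) = { $, c, m, r, t, u, y }.
Union: FOLLOW(Args) = { $, c, m, r, t, u, y }.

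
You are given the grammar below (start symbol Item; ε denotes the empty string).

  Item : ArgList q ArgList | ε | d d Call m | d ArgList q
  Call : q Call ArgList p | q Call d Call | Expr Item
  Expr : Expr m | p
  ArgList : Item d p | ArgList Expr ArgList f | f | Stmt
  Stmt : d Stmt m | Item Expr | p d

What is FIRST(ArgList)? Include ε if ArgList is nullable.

{ d, f, p }

From ArgList : Item d p: Item nullable, take FIRST(Item) ∪ {d} = { d, f, p }.
From ArgList : ArgList Expr ArgList f: add FIRST(ArgList) = { d, f, p }.
ArgList : f contributes {f}.
From ArgList : Stmt: add FIRST(Stmt) = { d, f, p }.
Union: FIRST(ArgList) = { d, f, p }.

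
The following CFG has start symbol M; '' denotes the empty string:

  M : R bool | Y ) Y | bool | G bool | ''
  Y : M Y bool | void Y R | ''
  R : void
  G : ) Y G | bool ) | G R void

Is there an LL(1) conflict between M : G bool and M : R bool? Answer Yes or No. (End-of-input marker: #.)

No

FIRST(G bool) = { ), bool } and FIRST(R bool) = { void }.
The FIRST sets are disjoint and neither alternative is nullable — no conflict.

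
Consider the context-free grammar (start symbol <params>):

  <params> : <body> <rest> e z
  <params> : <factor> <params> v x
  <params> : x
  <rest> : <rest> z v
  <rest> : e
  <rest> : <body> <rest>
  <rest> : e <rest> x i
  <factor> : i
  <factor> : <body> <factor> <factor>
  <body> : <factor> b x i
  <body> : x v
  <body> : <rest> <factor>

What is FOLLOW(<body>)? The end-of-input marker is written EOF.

In <params> : <body> <rest> e z: add FIRST(<rest> e z) = { e, i, x }.
In <rest> : <body> <rest>: add FIRST(<rest>) = { e, i, x }.
In <factor> : <body> <factor> <factor>: add FIRST(<factor> <factor>) = { e, i, x }.
Union: FOLLOW(<body>) = { e, i, x }.

{ e, i, x }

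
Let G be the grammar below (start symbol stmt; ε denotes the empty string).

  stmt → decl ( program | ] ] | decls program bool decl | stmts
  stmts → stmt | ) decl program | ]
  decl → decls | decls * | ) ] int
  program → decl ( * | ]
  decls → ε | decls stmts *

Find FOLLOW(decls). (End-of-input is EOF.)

In stmt → decls program bool decl: add FIRST(program bool decl) = { (, ), *, ] }.
In decl → decls: decls is at the end, add FOLLOW(decl) = { EOF, (, ), *, ] }.
In decl → decls *: add FIRST(*) = { * }.
In decls → decls stmts *: add FIRST(stmts *) = { (, ), *, ] }.
Union: FOLLOW(decls) = { EOF, (, ), *, ] }.

{ EOF, (, ), *, ] }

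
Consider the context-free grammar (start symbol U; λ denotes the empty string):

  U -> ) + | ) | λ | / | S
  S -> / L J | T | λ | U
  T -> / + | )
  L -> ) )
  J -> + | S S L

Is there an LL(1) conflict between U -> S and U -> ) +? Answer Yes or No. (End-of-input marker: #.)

FIRST(S) = { ), /, λ } and FIRST() +) = { ) }.
Both contain ), so the two alternatives are not disjoint — LL(1) conflict.

Yes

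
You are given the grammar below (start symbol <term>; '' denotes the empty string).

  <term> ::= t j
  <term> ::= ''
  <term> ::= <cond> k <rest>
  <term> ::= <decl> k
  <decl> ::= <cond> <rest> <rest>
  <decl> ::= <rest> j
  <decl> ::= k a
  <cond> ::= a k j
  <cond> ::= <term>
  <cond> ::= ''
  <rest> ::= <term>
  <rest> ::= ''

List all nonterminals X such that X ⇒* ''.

{ <cond>, <decl>, <rest>, <term> }

Directly nullable (have an ''-production): <term>, <cond>, <rest>.
<decl> ::= <cond> <rest> <rest> with every symbol nullable, so <decl> is nullable.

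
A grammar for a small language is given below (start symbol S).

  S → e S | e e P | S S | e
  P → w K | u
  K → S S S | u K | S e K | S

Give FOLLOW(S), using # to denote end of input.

{ #, e }

S is the start symbol, so # ∈ FOLLOW(S).
In S → e S: S is at the end, add FOLLOW(S) = { #, e }.
In S → S S: add FIRST(S) = { e }.
In S → S S: S is at the end, add FOLLOW(S) = { #, e }.
In K → S S S: add FIRST(S S) = { e }.
In K → S S S: add FIRST(S) = { e }.
In K → S S S: S is at the end, add FOLLOW(K) = { #, e }.
In K → S e K: add FIRST(e K) = { e }.
In K → S: S is at the end, add FOLLOW(K) = { #, e }.
Union: FOLLOW(S) = { #, e }.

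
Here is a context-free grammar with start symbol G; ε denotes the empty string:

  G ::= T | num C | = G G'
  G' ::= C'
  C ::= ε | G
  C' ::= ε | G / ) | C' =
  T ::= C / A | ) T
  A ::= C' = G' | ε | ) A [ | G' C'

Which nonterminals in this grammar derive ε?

{ A, C, C', G' }

Directly nullable (have an ε-production): C, C', A.
G' ::= C' with every symbol nullable, so G' is nullable.
No other nonterminal has a production whose RHS symbols are all nullable.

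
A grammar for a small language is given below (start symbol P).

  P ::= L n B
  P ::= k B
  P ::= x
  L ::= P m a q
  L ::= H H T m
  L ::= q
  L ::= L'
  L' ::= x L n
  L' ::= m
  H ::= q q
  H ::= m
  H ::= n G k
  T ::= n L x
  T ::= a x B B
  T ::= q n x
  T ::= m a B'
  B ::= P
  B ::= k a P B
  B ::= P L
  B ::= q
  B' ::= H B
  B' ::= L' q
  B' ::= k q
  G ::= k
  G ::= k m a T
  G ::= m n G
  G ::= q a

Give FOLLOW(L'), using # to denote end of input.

{ #, k, m, n, q, x }

In L ::= L': L' is at the end, add FOLLOW(L) = { #, k, m, n, q, x }.
In B' ::= L' q: add FIRST(q) = { q }.
Union: FOLLOW(L') = { #, k, m, n, q, x }.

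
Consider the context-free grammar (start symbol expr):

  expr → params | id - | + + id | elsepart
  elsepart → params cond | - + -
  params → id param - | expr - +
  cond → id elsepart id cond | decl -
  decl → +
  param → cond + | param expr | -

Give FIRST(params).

{ +, -, id }

params → id param - contributes {id}.
From params → expr - +: add FIRST(expr) = { +, -, id }.
Union: FIRST(params) = { +, -, id }.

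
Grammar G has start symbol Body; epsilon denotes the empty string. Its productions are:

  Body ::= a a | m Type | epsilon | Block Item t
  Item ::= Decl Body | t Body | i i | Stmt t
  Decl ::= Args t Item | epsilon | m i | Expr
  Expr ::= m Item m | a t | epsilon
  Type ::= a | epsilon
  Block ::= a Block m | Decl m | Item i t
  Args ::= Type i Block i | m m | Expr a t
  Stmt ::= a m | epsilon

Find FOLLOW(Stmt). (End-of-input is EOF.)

In Item ::= Stmt t: add FIRST(t) = { t }.
Union: FOLLOW(Stmt) = { t }.

{ t }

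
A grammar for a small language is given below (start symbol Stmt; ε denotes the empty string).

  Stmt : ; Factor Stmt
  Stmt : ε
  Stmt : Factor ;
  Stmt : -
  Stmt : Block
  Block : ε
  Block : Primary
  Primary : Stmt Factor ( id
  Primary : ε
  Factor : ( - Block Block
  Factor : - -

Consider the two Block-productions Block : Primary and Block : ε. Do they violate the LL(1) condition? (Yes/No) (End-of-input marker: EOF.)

Yes

FIRST(Primary) = { (, -, ;, ε } and FIRST(ε) = { ε }.
Both alternatives are nullable, violating the LL(1) condition.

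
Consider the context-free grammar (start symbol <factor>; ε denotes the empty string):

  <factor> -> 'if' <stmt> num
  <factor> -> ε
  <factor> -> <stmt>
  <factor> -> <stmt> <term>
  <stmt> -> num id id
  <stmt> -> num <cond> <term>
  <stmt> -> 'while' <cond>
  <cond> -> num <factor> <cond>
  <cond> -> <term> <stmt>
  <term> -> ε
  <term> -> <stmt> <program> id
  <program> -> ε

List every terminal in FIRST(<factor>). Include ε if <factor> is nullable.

{ 'if', 'while', num, ε }

<factor> -> 'if' <stmt> num contributes {'if'}.
<factor> -> ε contributes ε.
From <factor> -> <stmt>: add FIRST(<stmt>) = { 'while', num }.
From <factor> -> <stmt> <term>: add FIRST(<stmt>) = { 'while', num }.
Union: FIRST(<factor>) = { 'if', 'while', num, ε }.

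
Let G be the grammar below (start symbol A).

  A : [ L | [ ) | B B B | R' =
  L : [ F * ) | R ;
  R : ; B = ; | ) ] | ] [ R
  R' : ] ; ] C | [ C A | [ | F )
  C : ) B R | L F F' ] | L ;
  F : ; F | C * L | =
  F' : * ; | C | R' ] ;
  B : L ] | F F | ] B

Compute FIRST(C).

C : ) B R contributes {)}.
From C : L F F' ]: add FIRST(L) = { ), ;, [, ] }.
From C : L ;: add FIRST(L) = { ), ;, [, ] }.
Union: FIRST(C) = { ), ;, [, ] }.

{ ), ;, [, ] }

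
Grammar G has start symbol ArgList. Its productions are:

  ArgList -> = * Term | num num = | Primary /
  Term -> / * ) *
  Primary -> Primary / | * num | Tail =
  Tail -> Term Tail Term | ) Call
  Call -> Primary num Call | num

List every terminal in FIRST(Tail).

{ ), / }

From Tail -> Term Tail Term: add FIRST(Term) = { / }.
Tail -> ) Call contributes {)}.
Union: FIRST(Tail) = { ), / }.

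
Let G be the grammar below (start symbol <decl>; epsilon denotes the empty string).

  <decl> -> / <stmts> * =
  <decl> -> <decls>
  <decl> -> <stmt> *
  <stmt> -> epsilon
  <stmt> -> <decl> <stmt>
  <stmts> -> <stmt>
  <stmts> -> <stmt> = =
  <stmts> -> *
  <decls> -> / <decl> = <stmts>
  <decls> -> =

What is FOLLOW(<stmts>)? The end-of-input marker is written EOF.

{ EOF, *, /, = }

In <decl> -> / <stmts> * =: add FIRST(* =) = { * }.
In <decls> -> / <decl> = <stmts>: <stmts> is at the end, add FOLLOW(<decls>) = { EOF, *, /, = }.
Union: FOLLOW(<stmts>) = { EOF, *, /, = }.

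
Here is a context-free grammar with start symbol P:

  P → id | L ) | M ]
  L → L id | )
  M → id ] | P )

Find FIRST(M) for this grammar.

M → id ] contributes {id}.
From M → P ): add FIRST(P) = { ), id }.
Union: FIRST(M) = { ), id }.

{ ), id }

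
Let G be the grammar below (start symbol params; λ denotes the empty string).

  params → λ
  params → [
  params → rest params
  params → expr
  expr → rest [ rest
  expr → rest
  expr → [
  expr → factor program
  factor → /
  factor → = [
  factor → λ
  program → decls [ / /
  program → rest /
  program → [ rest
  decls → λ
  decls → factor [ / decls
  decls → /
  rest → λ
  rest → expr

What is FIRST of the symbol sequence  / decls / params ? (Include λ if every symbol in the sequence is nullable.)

{ / }

/ is a terminal; add {/} and stop.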